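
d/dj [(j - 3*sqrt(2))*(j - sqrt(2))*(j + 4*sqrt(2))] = 3*j^2 - 26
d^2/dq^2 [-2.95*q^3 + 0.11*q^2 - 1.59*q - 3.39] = 0.22 - 17.7*q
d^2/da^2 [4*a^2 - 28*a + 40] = 8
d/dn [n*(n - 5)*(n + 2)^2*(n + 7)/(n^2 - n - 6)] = (3*n^4 - 4*n^3 - 67*n^2 + 186*n + 210)/(n^2 - 6*n + 9)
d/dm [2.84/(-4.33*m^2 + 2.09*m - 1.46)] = (24.5944*m - 5.9356)/(4.33*m^2 - 2.09*m + 1.46)^2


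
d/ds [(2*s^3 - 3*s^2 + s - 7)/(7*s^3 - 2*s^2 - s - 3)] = (17*s^4 - 18*s^3 + 134*s^2 - 10*s - 10)/(49*s^6 - 28*s^5 - 10*s^4 - 38*s^3 + 13*s^2 + 6*s + 9)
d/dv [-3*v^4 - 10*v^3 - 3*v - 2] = -12*v^3 - 30*v^2 - 3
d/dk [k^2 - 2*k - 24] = 2*k - 2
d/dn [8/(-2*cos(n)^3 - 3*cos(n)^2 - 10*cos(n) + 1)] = 64*(3*sin(n)^2 - 3*cos(n) - 8)*sin(n)/(23*cos(n) + 3*cos(2*n) + cos(3*n) + 1)^2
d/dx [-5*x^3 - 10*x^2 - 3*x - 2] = -15*x^2 - 20*x - 3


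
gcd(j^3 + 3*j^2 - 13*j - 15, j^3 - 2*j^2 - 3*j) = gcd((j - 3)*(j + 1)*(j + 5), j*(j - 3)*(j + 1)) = j^2 - 2*j - 3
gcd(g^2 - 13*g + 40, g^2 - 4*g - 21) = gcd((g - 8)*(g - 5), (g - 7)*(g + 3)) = 1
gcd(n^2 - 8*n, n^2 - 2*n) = n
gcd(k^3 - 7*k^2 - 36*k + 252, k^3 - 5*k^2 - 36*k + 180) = k^2 - 36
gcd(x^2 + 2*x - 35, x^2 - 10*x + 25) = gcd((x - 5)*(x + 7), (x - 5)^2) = x - 5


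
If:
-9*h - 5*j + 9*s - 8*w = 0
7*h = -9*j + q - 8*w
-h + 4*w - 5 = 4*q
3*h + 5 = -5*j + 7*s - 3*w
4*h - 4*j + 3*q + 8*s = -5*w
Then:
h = 6045/2999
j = -2420/2999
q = -8945/2999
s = 1425/2999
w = -3685/2999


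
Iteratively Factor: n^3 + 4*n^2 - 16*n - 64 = (n + 4)*(n^2 - 16) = (n + 4)^2*(n - 4)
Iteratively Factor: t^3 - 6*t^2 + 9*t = (t)*(t^2 - 6*t + 9) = t*(t - 3)*(t - 3)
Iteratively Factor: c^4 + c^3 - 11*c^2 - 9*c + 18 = (c + 3)*(c^3 - 2*c^2 - 5*c + 6) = (c - 3)*(c + 3)*(c^2 + c - 2) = (c - 3)*(c + 2)*(c + 3)*(c - 1)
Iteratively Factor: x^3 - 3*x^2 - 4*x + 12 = (x - 3)*(x^2 - 4) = (x - 3)*(x - 2)*(x + 2)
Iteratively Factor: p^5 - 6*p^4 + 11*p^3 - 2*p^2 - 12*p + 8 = (p + 1)*(p^4 - 7*p^3 + 18*p^2 - 20*p + 8) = (p - 2)*(p + 1)*(p^3 - 5*p^2 + 8*p - 4) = (p - 2)^2*(p + 1)*(p^2 - 3*p + 2) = (p - 2)^2*(p - 1)*(p + 1)*(p - 2)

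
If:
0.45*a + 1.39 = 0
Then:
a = -3.09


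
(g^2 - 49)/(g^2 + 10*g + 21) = (g - 7)/(g + 3)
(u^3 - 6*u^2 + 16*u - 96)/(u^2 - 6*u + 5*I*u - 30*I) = (u^2 + 16)/(u + 5*I)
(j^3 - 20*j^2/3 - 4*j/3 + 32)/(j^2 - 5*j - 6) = (3*j^2 - 2*j - 16)/(3*(j + 1))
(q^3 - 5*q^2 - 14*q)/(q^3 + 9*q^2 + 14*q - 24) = q*(q^2 - 5*q - 14)/(q^3 + 9*q^2 + 14*q - 24)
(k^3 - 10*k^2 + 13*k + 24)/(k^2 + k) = k - 11 + 24/k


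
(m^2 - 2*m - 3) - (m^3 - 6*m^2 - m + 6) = -m^3 + 7*m^2 - m - 9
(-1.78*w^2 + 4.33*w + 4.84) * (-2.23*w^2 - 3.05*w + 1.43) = 3.9694*w^4 - 4.2269*w^3 - 26.5451*w^2 - 8.5701*w + 6.9212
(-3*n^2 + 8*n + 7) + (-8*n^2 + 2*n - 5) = -11*n^2 + 10*n + 2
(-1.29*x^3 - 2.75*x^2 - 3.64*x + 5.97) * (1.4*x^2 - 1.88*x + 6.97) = -1.806*x^5 - 1.4248*x^4 - 8.9173*x^3 - 3.9663*x^2 - 36.5944*x + 41.6109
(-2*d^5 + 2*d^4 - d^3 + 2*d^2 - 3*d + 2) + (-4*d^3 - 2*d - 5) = -2*d^5 + 2*d^4 - 5*d^3 + 2*d^2 - 5*d - 3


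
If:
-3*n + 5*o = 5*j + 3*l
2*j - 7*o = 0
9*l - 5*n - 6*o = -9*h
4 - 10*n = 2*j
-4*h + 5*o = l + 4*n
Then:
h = -1553/501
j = -581/167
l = 1526/501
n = 183/167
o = -166/167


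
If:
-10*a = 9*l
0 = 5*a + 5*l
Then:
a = 0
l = 0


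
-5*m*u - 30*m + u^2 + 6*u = (-5*m + u)*(u + 6)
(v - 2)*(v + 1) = v^2 - v - 2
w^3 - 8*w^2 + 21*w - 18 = (w - 3)^2*(w - 2)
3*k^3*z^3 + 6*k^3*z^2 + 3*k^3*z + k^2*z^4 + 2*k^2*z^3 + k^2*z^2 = z*(3*k + z)*(k*z + k)^2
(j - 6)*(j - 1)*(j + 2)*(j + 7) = j^4 + 2*j^3 - 43*j^2 - 44*j + 84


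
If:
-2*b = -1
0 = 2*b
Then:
No Solution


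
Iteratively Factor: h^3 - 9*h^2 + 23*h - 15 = (h - 1)*(h^2 - 8*h + 15) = (h - 3)*(h - 1)*(h - 5)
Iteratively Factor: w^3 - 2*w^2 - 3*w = (w + 1)*(w^2 - 3*w) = (w - 3)*(w + 1)*(w)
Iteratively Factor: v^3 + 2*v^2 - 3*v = (v)*(v^2 + 2*v - 3) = v*(v + 3)*(v - 1)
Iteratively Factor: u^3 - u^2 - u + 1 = (u - 1)*(u^2 - 1) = (u - 1)^2*(u + 1)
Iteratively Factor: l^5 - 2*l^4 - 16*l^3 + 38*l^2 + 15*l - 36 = (l + 1)*(l^4 - 3*l^3 - 13*l^2 + 51*l - 36) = (l - 3)*(l + 1)*(l^3 - 13*l + 12) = (l - 3)^2*(l + 1)*(l^2 + 3*l - 4) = (l - 3)^2*(l + 1)*(l + 4)*(l - 1)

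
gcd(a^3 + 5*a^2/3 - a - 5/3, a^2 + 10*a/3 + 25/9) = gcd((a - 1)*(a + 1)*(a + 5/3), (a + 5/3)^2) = a + 5/3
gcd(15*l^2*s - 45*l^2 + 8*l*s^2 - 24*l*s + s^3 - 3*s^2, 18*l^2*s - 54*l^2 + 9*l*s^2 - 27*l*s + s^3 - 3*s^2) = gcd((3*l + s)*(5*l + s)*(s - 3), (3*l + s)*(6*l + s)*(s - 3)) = 3*l*s - 9*l + s^2 - 3*s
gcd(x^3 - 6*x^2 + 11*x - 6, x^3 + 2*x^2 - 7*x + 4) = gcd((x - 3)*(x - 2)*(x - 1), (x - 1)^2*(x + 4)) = x - 1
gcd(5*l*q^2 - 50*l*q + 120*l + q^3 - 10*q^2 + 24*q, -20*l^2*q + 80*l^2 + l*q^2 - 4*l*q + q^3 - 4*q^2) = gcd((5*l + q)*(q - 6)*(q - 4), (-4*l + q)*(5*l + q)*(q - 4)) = 5*l*q - 20*l + q^2 - 4*q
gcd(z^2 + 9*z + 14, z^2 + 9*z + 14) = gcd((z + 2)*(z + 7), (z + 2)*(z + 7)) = z^2 + 9*z + 14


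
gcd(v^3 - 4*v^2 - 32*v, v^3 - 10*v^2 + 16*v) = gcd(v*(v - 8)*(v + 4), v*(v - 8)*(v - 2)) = v^2 - 8*v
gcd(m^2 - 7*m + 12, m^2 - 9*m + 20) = m - 4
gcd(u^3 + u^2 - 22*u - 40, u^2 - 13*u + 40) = u - 5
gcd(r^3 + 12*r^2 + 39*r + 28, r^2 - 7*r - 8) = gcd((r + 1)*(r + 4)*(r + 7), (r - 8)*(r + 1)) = r + 1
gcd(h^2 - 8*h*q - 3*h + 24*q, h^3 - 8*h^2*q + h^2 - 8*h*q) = -h + 8*q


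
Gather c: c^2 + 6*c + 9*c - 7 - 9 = c^2 + 15*c - 16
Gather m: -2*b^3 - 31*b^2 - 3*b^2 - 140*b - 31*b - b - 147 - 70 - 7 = -2*b^3 - 34*b^2 - 172*b - 224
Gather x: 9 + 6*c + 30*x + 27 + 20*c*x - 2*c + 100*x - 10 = 4*c + x*(20*c + 130) + 26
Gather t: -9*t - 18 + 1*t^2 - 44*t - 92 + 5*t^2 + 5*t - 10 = 6*t^2 - 48*t - 120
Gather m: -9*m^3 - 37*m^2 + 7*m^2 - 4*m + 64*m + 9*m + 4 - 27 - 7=-9*m^3 - 30*m^2 + 69*m - 30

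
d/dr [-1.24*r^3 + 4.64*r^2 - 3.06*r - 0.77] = -3.72*r^2 + 9.28*r - 3.06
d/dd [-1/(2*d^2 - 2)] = d/(d^2 - 1)^2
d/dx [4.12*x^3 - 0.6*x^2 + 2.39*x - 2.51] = 12.36*x^2 - 1.2*x + 2.39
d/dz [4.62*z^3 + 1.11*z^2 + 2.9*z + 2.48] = 13.86*z^2 + 2.22*z + 2.9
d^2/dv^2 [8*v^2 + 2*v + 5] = 16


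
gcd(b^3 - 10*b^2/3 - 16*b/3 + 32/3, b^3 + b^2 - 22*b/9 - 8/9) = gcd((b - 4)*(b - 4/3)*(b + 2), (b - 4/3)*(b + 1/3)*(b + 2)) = b^2 + 2*b/3 - 8/3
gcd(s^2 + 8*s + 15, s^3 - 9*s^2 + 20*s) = 1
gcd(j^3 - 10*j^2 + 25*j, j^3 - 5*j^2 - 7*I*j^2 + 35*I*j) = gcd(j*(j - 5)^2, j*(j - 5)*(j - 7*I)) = j^2 - 5*j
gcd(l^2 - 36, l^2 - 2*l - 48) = l + 6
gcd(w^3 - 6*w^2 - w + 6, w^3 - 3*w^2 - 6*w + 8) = w - 1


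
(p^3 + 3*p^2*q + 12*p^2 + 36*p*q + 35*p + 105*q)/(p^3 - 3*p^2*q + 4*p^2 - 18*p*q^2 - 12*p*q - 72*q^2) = (p^2 + 12*p + 35)/(p^2 - 6*p*q + 4*p - 24*q)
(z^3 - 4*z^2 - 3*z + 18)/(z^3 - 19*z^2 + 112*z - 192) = (z^2 - z - 6)/(z^2 - 16*z + 64)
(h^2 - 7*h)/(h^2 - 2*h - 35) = h/(h + 5)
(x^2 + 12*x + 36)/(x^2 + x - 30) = (x + 6)/(x - 5)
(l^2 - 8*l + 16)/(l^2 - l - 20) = (-l^2 + 8*l - 16)/(-l^2 + l + 20)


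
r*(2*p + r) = 2*p*r + r^2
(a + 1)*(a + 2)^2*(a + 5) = a^4 + 10*a^3 + 33*a^2 + 44*a + 20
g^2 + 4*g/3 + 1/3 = (g + 1/3)*(g + 1)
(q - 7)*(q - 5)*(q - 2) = q^3 - 14*q^2 + 59*q - 70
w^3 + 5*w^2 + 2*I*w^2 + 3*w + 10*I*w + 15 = (w + 5)*(w - I)*(w + 3*I)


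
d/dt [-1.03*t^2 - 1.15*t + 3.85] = -2.06*t - 1.15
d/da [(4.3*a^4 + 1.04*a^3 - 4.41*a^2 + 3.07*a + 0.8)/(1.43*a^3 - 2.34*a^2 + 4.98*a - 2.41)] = (6.149*a^6 - 20.124*a^5 + 68.1147*a^4 - 39.8738*a^3 - 25.7292*a^2 + 25.0002*a - 11.3827)/(2.0449*a^6 - 6.6924*a^5 + 19.7184*a^4 - 30.199*a^3 + 36.0792*a^2 - 24.0036*a + 5.8081)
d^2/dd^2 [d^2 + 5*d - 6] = 2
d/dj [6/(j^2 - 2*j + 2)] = 12*(1 - j)/(j^2 - 2*j + 2)^2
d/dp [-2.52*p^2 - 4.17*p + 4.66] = -5.04*p - 4.17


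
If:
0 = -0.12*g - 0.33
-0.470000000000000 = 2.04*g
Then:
No Solution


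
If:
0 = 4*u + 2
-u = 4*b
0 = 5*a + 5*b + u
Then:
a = -1/40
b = 1/8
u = -1/2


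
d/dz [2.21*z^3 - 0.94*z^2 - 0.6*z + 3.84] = 6.63*z^2 - 1.88*z - 0.6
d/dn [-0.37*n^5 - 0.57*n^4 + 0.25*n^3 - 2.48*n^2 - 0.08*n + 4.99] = -1.85*n^4 - 2.28*n^3 + 0.75*n^2 - 4.96*n - 0.08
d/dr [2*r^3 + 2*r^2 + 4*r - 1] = 6*r^2 + 4*r + 4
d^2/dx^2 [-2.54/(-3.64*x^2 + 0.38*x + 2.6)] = (67.307968*x^2 - 7.026656*x - 2.54*(7.28*x - 0.38)*(14.56*x - 0.76) - 48.07712)/(-3.64*x^2 + 0.38*x + 2.6)^3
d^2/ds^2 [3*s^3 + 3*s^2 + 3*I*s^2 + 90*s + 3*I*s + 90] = 18*s + 6 + 6*I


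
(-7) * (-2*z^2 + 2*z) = 14*z^2 - 14*z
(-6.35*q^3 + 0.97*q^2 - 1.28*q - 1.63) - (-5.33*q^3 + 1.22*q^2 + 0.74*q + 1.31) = -1.02*q^3 - 0.25*q^2 - 2.02*q - 2.94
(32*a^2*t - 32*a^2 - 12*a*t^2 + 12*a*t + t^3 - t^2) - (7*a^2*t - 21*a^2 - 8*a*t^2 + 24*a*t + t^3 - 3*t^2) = 25*a^2*t - 11*a^2 - 4*a*t^2 - 12*a*t + 2*t^2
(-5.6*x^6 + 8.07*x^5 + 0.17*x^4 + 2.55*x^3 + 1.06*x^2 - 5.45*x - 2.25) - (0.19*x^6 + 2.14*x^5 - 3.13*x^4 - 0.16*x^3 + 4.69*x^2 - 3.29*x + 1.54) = -5.79*x^6 + 5.93*x^5 + 3.3*x^4 + 2.71*x^3 - 3.63*x^2 - 2.16*x - 3.79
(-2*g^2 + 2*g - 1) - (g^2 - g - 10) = -3*g^2 + 3*g + 9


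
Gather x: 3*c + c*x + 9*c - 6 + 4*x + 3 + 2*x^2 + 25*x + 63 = 12*c + 2*x^2 + x*(c + 29) + 60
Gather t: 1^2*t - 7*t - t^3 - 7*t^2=-t^3 - 7*t^2 - 6*t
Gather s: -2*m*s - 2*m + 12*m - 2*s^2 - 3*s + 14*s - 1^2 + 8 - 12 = 10*m - 2*s^2 + s*(11 - 2*m) - 5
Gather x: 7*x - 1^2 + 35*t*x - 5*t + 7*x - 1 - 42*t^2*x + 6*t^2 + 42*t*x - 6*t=6*t^2 - 11*t + x*(-42*t^2 + 77*t + 14) - 2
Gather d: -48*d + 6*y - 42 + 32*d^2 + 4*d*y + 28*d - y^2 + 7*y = 32*d^2 + d*(4*y - 20) - y^2 + 13*y - 42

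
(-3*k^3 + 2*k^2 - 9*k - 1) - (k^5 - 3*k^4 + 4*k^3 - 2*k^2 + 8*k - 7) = -k^5 + 3*k^4 - 7*k^3 + 4*k^2 - 17*k + 6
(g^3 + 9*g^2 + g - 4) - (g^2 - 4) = g^3 + 8*g^2 + g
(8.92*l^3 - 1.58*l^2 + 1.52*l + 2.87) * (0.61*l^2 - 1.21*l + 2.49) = 5.4412*l^5 - 11.757*l^4 + 25.0498*l^3 - 4.0227*l^2 + 0.3121*l + 7.1463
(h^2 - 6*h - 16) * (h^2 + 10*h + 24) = h^4 + 4*h^3 - 52*h^2 - 304*h - 384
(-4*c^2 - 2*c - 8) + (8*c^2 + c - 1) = 4*c^2 - c - 9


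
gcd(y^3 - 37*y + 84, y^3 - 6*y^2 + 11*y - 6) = y - 3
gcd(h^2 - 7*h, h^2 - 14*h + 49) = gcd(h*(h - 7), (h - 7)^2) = h - 7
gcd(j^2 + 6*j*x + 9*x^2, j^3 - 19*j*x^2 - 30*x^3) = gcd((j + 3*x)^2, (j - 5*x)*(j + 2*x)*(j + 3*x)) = j + 3*x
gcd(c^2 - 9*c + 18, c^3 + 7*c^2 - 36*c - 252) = c - 6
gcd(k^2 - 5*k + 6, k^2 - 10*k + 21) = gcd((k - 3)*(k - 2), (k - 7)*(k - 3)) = k - 3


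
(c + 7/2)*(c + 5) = c^2 + 17*c/2 + 35/2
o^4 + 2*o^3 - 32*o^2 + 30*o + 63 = (o - 3)^2*(o + 1)*(o + 7)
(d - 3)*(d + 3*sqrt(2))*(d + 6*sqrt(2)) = d^3 - 3*d^2 + 9*sqrt(2)*d^2 - 27*sqrt(2)*d + 36*d - 108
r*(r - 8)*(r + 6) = r^3 - 2*r^2 - 48*r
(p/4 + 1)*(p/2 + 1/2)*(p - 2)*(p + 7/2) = p^4/8 + 13*p^3/16 + 9*p^2/16 - 29*p/8 - 7/2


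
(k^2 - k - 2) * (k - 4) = k^3 - 5*k^2 + 2*k + 8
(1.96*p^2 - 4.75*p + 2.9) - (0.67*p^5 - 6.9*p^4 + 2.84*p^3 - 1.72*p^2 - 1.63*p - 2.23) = -0.67*p^5 + 6.9*p^4 - 2.84*p^3 + 3.68*p^2 - 3.12*p + 5.13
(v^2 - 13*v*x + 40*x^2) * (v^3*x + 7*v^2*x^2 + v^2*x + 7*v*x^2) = v^5*x - 6*v^4*x^2 + v^4*x - 51*v^3*x^3 - 6*v^3*x^2 + 280*v^2*x^4 - 51*v^2*x^3 + 280*v*x^4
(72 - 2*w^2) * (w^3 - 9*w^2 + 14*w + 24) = -2*w^5 + 18*w^4 + 44*w^3 - 696*w^2 + 1008*w + 1728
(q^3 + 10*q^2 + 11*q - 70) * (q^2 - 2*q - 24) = q^5 + 8*q^4 - 33*q^3 - 332*q^2 - 124*q + 1680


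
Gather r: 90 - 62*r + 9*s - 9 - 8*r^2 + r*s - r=-8*r^2 + r*(s - 63) + 9*s + 81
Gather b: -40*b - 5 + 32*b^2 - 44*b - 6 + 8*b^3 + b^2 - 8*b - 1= 8*b^3 + 33*b^2 - 92*b - 12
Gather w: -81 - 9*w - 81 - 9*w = -18*w - 162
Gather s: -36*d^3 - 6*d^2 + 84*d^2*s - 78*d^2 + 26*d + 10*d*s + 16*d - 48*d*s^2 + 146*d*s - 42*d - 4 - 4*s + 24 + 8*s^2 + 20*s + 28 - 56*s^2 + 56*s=-36*d^3 - 84*d^2 + s^2*(-48*d - 48) + s*(84*d^2 + 156*d + 72) + 48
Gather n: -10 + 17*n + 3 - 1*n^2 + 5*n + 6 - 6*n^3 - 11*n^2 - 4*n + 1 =-6*n^3 - 12*n^2 + 18*n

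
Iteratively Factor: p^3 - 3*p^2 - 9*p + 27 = (p - 3)*(p^2 - 9) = (p - 3)*(p + 3)*(p - 3)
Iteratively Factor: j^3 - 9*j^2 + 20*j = (j - 5)*(j^2 - 4*j) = j*(j - 5)*(j - 4)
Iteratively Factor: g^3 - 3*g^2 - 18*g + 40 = (g - 5)*(g^2 + 2*g - 8) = (g - 5)*(g - 2)*(g + 4)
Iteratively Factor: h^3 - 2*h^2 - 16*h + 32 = (h - 2)*(h^2 - 16) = (h - 4)*(h - 2)*(h + 4)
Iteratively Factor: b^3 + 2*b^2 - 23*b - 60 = (b - 5)*(b^2 + 7*b + 12) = (b - 5)*(b + 4)*(b + 3)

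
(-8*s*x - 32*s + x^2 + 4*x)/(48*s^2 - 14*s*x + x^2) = (x + 4)/(-6*s + x)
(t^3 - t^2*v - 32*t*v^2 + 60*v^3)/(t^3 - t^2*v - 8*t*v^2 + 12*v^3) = (t^2 + t*v - 30*v^2)/(t^2 + t*v - 6*v^2)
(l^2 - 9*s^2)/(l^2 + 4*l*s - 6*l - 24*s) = (l^2 - 9*s^2)/(l^2 + 4*l*s - 6*l - 24*s)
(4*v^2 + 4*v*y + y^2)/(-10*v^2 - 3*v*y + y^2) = (2*v + y)/(-5*v + y)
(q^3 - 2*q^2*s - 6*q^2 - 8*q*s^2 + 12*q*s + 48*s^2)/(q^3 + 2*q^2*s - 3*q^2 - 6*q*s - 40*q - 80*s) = (q^2 - 4*q*s - 6*q + 24*s)/(q^2 - 3*q - 40)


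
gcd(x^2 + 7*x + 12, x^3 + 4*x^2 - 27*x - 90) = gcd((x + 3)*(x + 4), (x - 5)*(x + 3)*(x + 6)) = x + 3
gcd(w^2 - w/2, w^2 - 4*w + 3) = 1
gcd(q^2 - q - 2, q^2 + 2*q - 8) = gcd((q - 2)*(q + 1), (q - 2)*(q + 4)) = q - 2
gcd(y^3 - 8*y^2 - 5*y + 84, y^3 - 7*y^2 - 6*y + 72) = y^2 - y - 12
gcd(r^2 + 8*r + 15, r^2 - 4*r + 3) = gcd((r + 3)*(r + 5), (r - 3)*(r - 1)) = 1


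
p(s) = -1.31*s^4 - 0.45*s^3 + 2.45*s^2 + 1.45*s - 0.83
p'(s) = -5.24*s^3 - 1.35*s^2 + 4.9*s + 1.45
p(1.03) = 1.30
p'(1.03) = -0.66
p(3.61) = -207.32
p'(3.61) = -244.97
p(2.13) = -17.94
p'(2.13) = -44.88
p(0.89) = 1.26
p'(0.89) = 1.05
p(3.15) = -114.99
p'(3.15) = -160.29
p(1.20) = 0.94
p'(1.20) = -3.67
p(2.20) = -21.26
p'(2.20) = -50.10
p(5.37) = -1081.43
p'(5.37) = -822.60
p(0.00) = -0.83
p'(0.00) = 1.45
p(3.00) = -92.69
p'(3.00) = -137.48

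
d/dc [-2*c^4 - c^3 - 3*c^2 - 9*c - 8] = -8*c^3 - 3*c^2 - 6*c - 9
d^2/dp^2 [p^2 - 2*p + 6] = 2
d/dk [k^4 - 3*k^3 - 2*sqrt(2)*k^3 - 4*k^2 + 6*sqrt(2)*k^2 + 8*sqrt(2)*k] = 4*k^3 - 9*k^2 - 6*sqrt(2)*k^2 - 8*k + 12*sqrt(2)*k + 8*sqrt(2)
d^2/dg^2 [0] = 0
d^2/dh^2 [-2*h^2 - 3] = -4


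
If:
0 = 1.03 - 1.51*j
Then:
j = 0.68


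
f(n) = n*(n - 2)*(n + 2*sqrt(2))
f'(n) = n*(n - 2) + n*(n + 2*sqrt(2)) + (n - 2)*(n + 2*sqrt(2)) = 3*n^2 - 4*n + 4*sqrt(2)*n - 4*sqrt(2)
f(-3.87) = -23.66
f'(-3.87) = 32.86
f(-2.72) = 1.39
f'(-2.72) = 12.03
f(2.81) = 12.83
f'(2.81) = 22.69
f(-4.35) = -42.03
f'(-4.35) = 43.90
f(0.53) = -2.62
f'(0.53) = -3.94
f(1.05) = -3.87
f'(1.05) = -0.61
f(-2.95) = -1.78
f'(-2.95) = 15.56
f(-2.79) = 0.51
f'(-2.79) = 13.07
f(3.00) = 17.49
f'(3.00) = 26.31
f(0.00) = 0.00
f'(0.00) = -5.66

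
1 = 1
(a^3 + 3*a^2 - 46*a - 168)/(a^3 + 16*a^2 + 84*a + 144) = (a - 7)/(a + 6)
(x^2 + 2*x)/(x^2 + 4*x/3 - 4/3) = 3*x/(3*x - 2)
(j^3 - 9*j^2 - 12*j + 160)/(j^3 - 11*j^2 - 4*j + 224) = (j - 5)/(j - 7)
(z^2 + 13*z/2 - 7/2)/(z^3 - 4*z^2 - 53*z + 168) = (z - 1/2)/(z^2 - 11*z + 24)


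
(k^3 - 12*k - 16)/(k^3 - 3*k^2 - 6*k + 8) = (k + 2)/(k - 1)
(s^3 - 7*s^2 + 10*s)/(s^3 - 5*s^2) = (s - 2)/s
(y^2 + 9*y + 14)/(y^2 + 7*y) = (y + 2)/y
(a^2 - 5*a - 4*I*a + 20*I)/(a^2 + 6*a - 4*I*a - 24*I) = (a - 5)/(a + 6)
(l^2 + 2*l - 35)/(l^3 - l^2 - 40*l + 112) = (l - 5)/(l^2 - 8*l + 16)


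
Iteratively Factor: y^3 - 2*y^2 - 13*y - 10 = (y - 5)*(y^2 + 3*y + 2) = (y - 5)*(y + 2)*(y + 1)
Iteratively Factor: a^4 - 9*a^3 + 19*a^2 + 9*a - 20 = (a - 4)*(a^3 - 5*a^2 - a + 5) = (a - 5)*(a - 4)*(a^2 - 1) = (a - 5)*(a - 4)*(a - 1)*(a + 1)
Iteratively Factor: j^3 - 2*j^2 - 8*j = (j + 2)*(j^2 - 4*j) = j*(j + 2)*(j - 4)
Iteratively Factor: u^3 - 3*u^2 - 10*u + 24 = (u - 2)*(u^2 - u - 12) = (u - 2)*(u + 3)*(u - 4)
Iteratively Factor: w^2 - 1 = (w + 1)*(w - 1)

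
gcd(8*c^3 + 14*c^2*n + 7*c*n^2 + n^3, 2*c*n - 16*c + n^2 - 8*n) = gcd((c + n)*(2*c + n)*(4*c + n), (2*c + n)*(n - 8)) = 2*c + n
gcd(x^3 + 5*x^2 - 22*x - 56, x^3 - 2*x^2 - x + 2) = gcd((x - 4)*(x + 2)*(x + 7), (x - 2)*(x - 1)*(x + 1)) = 1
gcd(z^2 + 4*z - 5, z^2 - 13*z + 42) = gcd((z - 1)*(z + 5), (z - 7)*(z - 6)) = 1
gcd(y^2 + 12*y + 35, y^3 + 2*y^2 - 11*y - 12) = 1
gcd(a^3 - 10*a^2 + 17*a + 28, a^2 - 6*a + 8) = a - 4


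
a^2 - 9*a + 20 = (a - 5)*(a - 4)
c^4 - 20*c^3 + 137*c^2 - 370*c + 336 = (c - 8)*(c - 7)*(c - 3)*(c - 2)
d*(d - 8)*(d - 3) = d^3 - 11*d^2 + 24*d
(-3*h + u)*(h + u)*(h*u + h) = -3*h^3*u - 3*h^3 - 2*h^2*u^2 - 2*h^2*u + h*u^3 + h*u^2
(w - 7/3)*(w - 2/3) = w^2 - 3*w + 14/9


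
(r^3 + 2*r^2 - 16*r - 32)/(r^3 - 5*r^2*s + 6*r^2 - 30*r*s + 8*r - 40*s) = (r - 4)/(r - 5*s)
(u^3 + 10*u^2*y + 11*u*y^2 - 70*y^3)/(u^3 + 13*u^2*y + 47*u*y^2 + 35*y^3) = (u - 2*y)/(u + y)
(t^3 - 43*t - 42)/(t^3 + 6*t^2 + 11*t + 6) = (t^2 - t - 42)/(t^2 + 5*t + 6)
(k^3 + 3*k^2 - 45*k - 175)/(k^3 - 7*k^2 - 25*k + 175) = (k + 5)/(k - 5)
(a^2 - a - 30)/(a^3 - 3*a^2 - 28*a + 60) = 1/(a - 2)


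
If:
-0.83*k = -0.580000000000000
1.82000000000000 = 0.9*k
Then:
No Solution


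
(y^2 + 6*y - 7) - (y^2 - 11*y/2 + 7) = 23*y/2 - 14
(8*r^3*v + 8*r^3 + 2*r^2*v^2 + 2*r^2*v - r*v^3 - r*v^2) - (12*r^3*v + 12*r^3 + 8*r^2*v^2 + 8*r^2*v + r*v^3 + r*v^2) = -4*r^3*v - 4*r^3 - 6*r^2*v^2 - 6*r^2*v - 2*r*v^3 - 2*r*v^2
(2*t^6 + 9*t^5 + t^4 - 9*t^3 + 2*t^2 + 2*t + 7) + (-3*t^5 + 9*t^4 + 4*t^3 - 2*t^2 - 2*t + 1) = 2*t^6 + 6*t^5 + 10*t^4 - 5*t^3 + 8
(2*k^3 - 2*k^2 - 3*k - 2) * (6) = 12*k^3 - 12*k^2 - 18*k - 12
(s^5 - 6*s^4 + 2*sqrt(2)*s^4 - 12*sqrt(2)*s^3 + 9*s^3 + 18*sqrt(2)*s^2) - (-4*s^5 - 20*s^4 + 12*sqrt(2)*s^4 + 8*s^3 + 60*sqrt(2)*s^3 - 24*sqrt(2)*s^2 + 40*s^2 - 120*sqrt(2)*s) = 5*s^5 - 10*sqrt(2)*s^4 + 14*s^4 - 72*sqrt(2)*s^3 + s^3 - 40*s^2 + 42*sqrt(2)*s^2 + 120*sqrt(2)*s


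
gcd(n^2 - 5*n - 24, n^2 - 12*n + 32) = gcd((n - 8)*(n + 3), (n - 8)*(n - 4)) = n - 8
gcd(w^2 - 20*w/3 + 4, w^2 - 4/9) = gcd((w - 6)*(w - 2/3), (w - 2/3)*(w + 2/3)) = w - 2/3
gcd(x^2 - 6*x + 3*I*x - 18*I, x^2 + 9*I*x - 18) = x + 3*I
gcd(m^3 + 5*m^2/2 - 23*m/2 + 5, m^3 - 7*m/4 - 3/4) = 1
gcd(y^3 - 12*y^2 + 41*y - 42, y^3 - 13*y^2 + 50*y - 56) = y^2 - 9*y + 14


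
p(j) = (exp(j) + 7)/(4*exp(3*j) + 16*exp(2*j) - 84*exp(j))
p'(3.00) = 0.00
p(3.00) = 0.00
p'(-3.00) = 1.67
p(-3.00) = -1.70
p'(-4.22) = 5.67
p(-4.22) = -5.70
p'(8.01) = -0.00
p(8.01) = 0.00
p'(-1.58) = 0.40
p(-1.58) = -0.43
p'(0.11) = 0.05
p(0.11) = -0.12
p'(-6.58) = 60.04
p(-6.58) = -60.07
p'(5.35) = -0.00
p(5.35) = 0.00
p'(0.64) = -0.09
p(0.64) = -0.12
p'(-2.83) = 1.41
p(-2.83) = -1.44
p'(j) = (exp(j) + 7)*(-12*exp(3*j) - 32*exp(2*j) + 84*exp(j))/(4*exp(3*j) + 16*exp(2*j) - 84*exp(j))^2 + exp(j)/(4*exp(3*j) + 16*exp(2*j) - 84*exp(j)) = (3 - 2*exp(j))*exp(-j)/(4*(exp(2*j) - 6*exp(j) + 9))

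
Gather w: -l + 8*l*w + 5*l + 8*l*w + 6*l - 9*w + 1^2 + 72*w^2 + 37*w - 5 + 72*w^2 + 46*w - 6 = 10*l + 144*w^2 + w*(16*l + 74) - 10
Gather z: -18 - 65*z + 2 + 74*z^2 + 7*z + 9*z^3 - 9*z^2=9*z^3 + 65*z^2 - 58*z - 16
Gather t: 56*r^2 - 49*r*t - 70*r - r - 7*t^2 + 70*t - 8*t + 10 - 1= 56*r^2 - 71*r - 7*t^2 + t*(62 - 49*r) + 9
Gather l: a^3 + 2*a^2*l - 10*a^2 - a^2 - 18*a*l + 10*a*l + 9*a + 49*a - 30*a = a^3 - 11*a^2 + 28*a + l*(2*a^2 - 8*a)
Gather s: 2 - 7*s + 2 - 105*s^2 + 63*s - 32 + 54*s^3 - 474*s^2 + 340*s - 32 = 54*s^3 - 579*s^2 + 396*s - 60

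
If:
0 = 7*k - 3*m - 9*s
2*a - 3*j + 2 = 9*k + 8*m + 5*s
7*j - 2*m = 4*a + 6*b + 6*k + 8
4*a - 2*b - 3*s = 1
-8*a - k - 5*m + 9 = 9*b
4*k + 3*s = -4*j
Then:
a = -26587/269020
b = 39944/67255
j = 88407/67255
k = -89949/134510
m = 137579/134510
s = -11582/13451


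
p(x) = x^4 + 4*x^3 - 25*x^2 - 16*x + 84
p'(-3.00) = 134.00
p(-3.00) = -120.00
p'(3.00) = 50.00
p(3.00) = 0.00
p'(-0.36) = 3.37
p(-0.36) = 86.35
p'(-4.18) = 110.53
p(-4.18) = -272.78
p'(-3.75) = 129.31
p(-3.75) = -220.75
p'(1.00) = -50.00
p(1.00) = 48.00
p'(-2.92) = 132.73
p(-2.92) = -109.33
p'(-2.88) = 131.98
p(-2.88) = -104.03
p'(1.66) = -47.64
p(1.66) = 14.44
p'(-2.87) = 131.78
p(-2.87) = -102.72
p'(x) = 4*x^3 + 12*x^2 - 50*x - 16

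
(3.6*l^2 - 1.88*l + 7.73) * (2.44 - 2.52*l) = -9.072*l^3 + 13.5216*l^2 - 24.0668*l + 18.8612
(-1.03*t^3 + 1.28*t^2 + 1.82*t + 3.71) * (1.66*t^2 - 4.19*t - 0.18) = -1.7098*t^5 + 6.4405*t^4 - 2.1566*t^3 - 1.6976*t^2 - 15.8725*t - 0.6678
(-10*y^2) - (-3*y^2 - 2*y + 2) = -7*y^2 + 2*y - 2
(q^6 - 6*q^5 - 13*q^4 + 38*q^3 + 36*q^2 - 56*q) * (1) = q^6 - 6*q^5 - 13*q^4 + 38*q^3 + 36*q^2 - 56*q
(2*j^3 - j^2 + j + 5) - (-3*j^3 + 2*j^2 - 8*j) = 5*j^3 - 3*j^2 + 9*j + 5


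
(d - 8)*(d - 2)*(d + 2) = d^3 - 8*d^2 - 4*d + 32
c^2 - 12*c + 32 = (c - 8)*(c - 4)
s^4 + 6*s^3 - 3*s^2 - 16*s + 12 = (s - 1)^2*(s + 2)*(s + 6)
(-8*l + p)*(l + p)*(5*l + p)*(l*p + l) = -40*l^4*p - 40*l^4 - 43*l^3*p^2 - 43*l^3*p - 2*l^2*p^3 - 2*l^2*p^2 + l*p^4 + l*p^3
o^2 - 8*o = o*(o - 8)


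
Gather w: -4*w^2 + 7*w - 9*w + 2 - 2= -4*w^2 - 2*w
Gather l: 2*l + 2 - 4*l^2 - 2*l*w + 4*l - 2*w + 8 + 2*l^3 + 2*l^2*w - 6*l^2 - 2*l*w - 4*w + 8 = 2*l^3 + l^2*(2*w - 10) + l*(6 - 4*w) - 6*w + 18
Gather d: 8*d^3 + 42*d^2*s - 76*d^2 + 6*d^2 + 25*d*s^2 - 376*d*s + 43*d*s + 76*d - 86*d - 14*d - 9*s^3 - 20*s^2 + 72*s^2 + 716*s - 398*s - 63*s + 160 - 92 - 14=8*d^3 + d^2*(42*s - 70) + d*(25*s^2 - 333*s - 24) - 9*s^3 + 52*s^2 + 255*s + 54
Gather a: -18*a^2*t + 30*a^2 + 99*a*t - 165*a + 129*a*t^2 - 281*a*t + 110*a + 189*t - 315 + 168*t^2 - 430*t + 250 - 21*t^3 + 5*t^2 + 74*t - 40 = a^2*(30 - 18*t) + a*(129*t^2 - 182*t - 55) - 21*t^3 + 173*t^2 - 167*t - 105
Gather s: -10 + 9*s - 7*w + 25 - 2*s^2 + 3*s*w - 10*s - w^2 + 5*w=-2*s^2 + s*(3*w - 1) - w^2 - 2*w + 15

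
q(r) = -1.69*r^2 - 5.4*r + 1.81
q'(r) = -3.38*r - 5.4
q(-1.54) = 6.12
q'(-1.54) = -0.19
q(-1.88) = 5.99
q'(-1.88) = 0.95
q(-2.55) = 4.59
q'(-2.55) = 3.22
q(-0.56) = 4.30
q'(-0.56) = -3.51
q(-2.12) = 5.66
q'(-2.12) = 1.77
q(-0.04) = 2.02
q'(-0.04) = -5.26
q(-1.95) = 5.91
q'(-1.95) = 1.19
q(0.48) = -1.17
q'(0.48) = -7.02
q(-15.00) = -297.44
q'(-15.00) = 45.30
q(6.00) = -91.43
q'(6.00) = -25.68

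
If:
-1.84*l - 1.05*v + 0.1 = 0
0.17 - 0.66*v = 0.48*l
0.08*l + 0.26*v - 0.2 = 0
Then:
No Solution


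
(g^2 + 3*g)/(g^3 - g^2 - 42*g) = (g + 3)/(g^2 - g - 42)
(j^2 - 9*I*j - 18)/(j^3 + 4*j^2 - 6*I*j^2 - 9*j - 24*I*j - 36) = (j - 6*I)/(j^2 + j*(4 - 3*I) - 12*I)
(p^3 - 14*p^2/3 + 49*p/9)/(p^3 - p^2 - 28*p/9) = (3*p - 7)/(3*p + 4)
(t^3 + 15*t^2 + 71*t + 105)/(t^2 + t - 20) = (t^2 + 10*t + 21)/(t - 4)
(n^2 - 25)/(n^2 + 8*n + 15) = (n - 5)/(n + 3)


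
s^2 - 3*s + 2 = (s - 2)*(s - 1)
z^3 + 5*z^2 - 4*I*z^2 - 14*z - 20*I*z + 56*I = (z - 2)*(z + 7)*(z - 4*I)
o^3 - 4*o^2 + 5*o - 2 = (o - 2)*(o - 1)^2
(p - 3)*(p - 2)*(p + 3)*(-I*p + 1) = -I*p^4 + p^3 + 2*I*p^3 - 2*p^2 + 9*I*p^2 - 9*p - 18*I*p + 18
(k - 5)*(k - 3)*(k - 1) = k^3 - 9*k^2 + 23*k - 15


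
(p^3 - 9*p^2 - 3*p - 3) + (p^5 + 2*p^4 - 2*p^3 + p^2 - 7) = p^5 + 2*p^4 - p^3 - 8*p^2 - 3*p - 10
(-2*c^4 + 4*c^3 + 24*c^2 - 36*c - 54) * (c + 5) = -2*c^5 - 6*c^4 + 44*c^3 + 84*c^2 - 234*c - 270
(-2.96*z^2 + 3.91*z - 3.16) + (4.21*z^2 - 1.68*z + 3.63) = 1.25*z^2 + 2.23*z + 0.47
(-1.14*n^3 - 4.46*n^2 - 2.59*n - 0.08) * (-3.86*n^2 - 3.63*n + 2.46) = 4.4004*n^5 + 21.3538*n^4 + 23.3828*n^3 - 1.2611*n^2 - 6.081*n - 0.1968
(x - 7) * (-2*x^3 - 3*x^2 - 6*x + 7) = -2*x^4 + 11*x^3 + 15*x^2 + 49*x - 49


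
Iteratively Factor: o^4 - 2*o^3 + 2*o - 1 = (o + 1)*(o^3 - 3*o^2 + 3*o - 1) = (o - 1)*(o + 1)*(o^2 - 2*o + 1) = (o - 1)^2*(o + 1)*(o - 1)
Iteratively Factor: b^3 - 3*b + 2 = (b + 2)*(b^2 - 2*b + 1) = (b - 1)*(b + 2)*(b - 1)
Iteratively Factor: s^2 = (s)*(s)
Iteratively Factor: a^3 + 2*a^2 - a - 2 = (a - 1)*(a^2 + 3*a + 2) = (a - 1)*(a + 1)*(a + 2)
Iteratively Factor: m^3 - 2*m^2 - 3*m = (m)*(m^2 - 2*m - 3) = m*(m + 1)*(m - 3)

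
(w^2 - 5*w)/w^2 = (w - 5)/w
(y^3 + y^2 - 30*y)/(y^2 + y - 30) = y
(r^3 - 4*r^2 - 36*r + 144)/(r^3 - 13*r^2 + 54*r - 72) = (r + 6)/(r - 3)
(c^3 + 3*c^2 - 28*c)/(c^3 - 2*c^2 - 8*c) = (c + 7)/(c + 2)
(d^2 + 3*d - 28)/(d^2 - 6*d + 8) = (d + 7)/(d - 2)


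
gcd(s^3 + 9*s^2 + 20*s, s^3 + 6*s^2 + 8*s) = s^2 + 4*s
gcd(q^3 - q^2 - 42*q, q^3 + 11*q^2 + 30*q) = q^2 + 6*q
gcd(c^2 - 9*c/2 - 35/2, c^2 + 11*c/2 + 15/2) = c + 5/2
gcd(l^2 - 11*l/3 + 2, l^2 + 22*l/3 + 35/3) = 1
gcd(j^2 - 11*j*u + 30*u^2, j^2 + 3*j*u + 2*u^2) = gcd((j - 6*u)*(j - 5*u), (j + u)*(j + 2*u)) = 1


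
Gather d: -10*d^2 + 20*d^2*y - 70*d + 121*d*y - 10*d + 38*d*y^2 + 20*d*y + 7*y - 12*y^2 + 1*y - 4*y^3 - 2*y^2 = d^2*(20*y - 10) + d*(38*y^2 + 141*y - 80) - 4*y^3 - 14*y^2 + 8*y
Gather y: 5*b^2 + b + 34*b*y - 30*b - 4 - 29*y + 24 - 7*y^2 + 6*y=5*b^2 - 29*b - 7*y^2 + y*(34*b - 23) + 20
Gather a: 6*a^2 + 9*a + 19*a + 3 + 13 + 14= 6*a^2 + 28*a + 30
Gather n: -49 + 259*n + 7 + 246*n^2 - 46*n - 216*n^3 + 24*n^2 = -216*n^3 + 270*n^2 + 213*n - 42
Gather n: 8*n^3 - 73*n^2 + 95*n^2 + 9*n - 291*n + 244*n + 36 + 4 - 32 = 8*n^3 + 22*n^2 - 38*n + 8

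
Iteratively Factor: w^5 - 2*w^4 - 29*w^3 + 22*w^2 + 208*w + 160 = (w - 4)*(w^4 + 2*w^3 - 21*w^2 - 62*w - 40) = (w - 4)*(w + 4)*(w^3 - 2*w^2 - 13*w - 10) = (w - 4)*(w + 2)*(w + 4)*(w^2 - 4*w - 5) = (w - 4)*(w + 1)*(w + 2)*(w + 4)*(w - 5)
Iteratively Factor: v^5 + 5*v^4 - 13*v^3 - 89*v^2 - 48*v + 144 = (v - 4)*(v^4 + 9*v^3 + 23*v^2 + 3*v - 36) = (v - 4)*(v - 1)*(v^3 + 10*v^2 + 33*v + 36) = (v - 4)*(v - 1)*(v + 3)*(v^2 + 7*v + 12) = (v - 4)*(v - 1)*(v + 3)^2*(v + 4)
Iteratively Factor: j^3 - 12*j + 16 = (j - 2)*(j^2 + 2*j - 8) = (j - 2)^2*(j + 4)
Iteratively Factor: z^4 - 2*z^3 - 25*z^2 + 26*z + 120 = (z - 3)*(z^3 + z^2 - 22*z - 40) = (z - 3)*(z + 4)*(z^2 - 3*z - 10) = (z - 5)*(z - 3)*(z + 4)*(z + 2)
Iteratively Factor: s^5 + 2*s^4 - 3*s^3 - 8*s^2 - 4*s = (s + 1)*(s^4 + s^3 - 4*s^2 - 4*s) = (s + 1)*(s + 2)*(s^3 - s^2 - 2*s) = s*(s + 1)*(s + 2)*(s^2 - s - 2) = s*(s + 1)^2*(s + 2)*(s - 2)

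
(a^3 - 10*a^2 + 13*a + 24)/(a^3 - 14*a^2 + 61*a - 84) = (a^2 - 7*a - 8)/(a^2 - 11*a + 28)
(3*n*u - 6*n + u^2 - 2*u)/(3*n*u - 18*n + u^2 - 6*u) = (u - 2)/(u - 6)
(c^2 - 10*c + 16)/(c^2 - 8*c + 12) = (c - 8)/(c - 6)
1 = 1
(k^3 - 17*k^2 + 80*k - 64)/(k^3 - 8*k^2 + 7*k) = (k^2 - 16*k + 64)/(k*(k - 7))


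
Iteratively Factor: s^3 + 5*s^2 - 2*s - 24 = (s + 3)*(s^2 + 2*s - 8) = (s - 2)*(s + 3)*(s + 4)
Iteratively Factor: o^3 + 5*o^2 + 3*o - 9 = (o + 3)*(o^2 + 2*o - 3) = (o - 1)*(o + 3)*(o + 3)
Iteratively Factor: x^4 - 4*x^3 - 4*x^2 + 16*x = (x - 2)*(x^3 - 2*x^2 - 8*x) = (x - 2)*(x + 2)*(x^2 - 4*x) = x*(x - 2)*(x + 2)*(x - 4)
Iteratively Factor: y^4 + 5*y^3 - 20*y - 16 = (y + 4)*(y^3 + y^2 - 4*y - 4) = (y + 1)*(y + 4)*(y^2 - 4) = (y - 2)*(y + 1)*(y + 4)*(y + 2)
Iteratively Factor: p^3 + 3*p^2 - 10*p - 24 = (p + 2)*(p^2 + p - 12) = (p + 2)*(p + 4)*(p - 3)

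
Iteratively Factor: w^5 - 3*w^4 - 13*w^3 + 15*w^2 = (w)*(w^4 - 3*w^3 - 13*w^2 + 15*w) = w*(w - 5)*(w^3 + 2*w^2 - 3*w) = w*(w - 5)*(w - 1)*(w^2 + 3*w) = w*(w - 5)*(w - 1)*(w + 3)*(w)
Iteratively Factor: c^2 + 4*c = (c)*(c + 4)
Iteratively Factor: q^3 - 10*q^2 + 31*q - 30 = (q - 5)*(q^2 - 5*q + 6) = (q - 5)*(q - 3)*(q - 2)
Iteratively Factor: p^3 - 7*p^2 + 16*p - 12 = (p - 2)*(p^2 - 5*p + 6) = (p - 2)^2*(p - 3)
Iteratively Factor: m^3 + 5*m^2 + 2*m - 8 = (m + 2)*(m^2 + 3*m - 4) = (m + 2)*(m + 4)*(m - 1)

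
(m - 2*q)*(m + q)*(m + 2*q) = m^3 + m^2*q - 4*m*q^2 - 4*q^3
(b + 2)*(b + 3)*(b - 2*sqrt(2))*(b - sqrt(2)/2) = b^4 - 5*sqrt(2)*b^3/2 + 5*b^3 - 25*sqrt(2)*b^2/2 + 8*b^2 - 15*sqrt(2)*b + 10*b + 12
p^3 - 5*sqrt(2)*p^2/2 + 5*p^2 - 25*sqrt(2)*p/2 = p*(p + 5)*(p - 5*sqrt(2)/2)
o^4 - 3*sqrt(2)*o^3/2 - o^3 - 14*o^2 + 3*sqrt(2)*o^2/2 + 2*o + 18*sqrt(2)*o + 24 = (o - 4)*(o + 3)*(o - 2*sqrt(2))*(o + sqrt(2)/2)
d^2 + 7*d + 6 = (d + 1)*(d + 6)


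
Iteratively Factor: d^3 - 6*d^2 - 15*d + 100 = (d - 5)*(d^2 - d - 20) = (d - 5)*(d + 4)*(d - 5)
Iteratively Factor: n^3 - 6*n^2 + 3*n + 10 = (n - 5)*(n^2 - n - 2) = (n - 5)*(n + 1)*(n - 2)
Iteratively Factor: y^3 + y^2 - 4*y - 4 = (y - 2)*(y^2 + 3*y + 2) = (y - 2)*(y + 2)*(y + 1)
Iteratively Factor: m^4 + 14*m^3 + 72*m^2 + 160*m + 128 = (m + 4)*(m^3 + 10*m^2 + 32*m + 32) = (m + 2)*(m + 4)*(m^2 + 8*m + 16) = (m + 2)*(m + 4)^2*(m + 4)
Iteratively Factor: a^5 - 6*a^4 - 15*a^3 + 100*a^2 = (a)*(a^4 - 6*a^3 - 15*a^2 + 100*a) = a*(a + 4)*(a^3 - 10*a^2 + 25*a) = a^2*(a + 4)*(a^2 - 10*a + 25) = a^2*(a - 5)*(a + 4)*(a - 5)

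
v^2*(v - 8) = v^3 - 8*v^2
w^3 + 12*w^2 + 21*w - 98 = (w - 2)*(w + 7)^2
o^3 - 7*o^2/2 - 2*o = o*(o - 4)*(o + 1/2)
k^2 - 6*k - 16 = (k - 8)*(k + 2)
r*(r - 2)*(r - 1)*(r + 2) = r^4 - r^3 - 4*r^2 + 4*r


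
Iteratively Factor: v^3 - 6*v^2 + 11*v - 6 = (v - 2)*(v^2 - 4*v + 3) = (v - 3)*(v - 2)*(v - 1)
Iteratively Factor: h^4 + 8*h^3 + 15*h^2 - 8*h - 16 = (h + 1)*(h^3 + 7*h^2 + 8*h - 16) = (h - 1)*(h + 1)*(h^2 + 8*h + 16) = (h - 1)*(h + 1)*(h + 4)*(h + 4)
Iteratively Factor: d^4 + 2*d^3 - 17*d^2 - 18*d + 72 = (d - 3)*(d^3 + 5*d^2 - 2*d - 24) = (d - 3)*(d - 2)*(d^2 + 7*d + 12) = (d - 3)*(d - 2)*(d + 3)*(d + 4)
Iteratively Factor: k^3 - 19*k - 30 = (k + 2)*(k^2 - 2*k - 15) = (k + 2)*(k + 3)*(k - 5)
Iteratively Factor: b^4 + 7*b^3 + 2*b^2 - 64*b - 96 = (b - 3)*(b^3 + 10*b^2 + 32*b + 32) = (b - 3)*(b + 4)*(b^2 + 6*b + 8) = (b - 3)*(b + 4)^2*(b + 2)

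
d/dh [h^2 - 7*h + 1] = 2*h - 7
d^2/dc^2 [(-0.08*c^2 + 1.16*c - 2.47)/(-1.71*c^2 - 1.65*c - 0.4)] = (-2.22044604925031e-16*c^4 - 7.235352*c^3 + 43.006842*c^2 + 46.57527*c + 11.62699)/(5.000211*c^6 + 14.474295*c^5 + 17.475345*c^4 + 11.263725*c^3 + 4.0878*c^2 + 0.792*c + 0.064)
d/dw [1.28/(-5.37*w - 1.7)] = 6.8736/(5.37*w + 1.7)^2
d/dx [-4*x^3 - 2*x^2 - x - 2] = -12*x^2 - 4*x - 1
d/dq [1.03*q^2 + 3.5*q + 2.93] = 2.06*q + 3.5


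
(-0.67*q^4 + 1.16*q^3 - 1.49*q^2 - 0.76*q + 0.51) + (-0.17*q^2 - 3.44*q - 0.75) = -0.67*q^4 + 1.16*q^3 - 1.66*q^2 - 4.2*q - 0.24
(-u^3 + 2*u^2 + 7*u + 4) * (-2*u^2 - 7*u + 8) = 2*u^5 + 3*u^4 - 36*u^3 - 41*u^2 + 28*u + 32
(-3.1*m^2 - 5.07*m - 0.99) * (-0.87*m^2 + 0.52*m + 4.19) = 2.697*m^4 + 2.7989*m^3 - 14.7641*m^2 - 21.7581*m - 4.1481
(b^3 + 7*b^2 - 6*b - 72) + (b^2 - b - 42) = b^3 + 8*b^2 - 7*b - 114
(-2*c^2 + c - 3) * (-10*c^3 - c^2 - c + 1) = 20*c^5 - 8*c^4 + 31*c^3 + 4*c - 3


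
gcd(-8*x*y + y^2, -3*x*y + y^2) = y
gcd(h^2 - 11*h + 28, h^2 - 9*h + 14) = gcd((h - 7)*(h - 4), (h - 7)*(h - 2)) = h - 7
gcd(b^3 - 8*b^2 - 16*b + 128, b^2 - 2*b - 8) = b - 4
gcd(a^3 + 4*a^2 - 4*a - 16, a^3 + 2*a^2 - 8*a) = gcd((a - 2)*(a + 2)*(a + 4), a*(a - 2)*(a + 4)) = a^2 + 2*a - 8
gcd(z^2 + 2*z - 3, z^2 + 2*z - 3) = z^2 + 2*z - 3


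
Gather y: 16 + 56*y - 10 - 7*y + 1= 49*y + 7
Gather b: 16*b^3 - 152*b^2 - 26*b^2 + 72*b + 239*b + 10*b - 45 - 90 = 16*b^3 - 178*b^2 + 321*b - 135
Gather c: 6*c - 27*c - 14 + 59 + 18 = 63 - 21*c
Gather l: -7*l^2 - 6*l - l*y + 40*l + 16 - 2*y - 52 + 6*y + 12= -7*l^2 + l*(34 - y) + 4*y - 24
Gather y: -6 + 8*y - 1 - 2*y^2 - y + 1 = -2*y^2 + 7*y - 6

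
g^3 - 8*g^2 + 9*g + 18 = (g - 6)*(g - 3)*(g + 1)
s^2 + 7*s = s*(s + 7)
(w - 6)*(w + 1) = w^2 - 5*w - 6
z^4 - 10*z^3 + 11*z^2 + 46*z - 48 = (z - 8)*(z - 3)*(z - 1)*(z + 2)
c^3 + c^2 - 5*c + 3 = (c - 1)^2*(c + 3)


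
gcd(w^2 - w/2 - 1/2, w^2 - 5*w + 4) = w - 1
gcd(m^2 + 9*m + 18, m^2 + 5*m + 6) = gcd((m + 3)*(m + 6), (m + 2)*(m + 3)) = m + 3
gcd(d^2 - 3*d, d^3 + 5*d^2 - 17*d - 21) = d - 3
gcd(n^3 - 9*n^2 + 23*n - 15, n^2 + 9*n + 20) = 1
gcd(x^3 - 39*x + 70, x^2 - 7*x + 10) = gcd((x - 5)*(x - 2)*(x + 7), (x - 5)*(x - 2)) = x^2 - 7*x + 10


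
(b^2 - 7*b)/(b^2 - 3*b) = (b - 7)/(b - 3)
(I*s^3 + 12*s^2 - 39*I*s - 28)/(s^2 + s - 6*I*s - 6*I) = (I*s^3 + 12*s^2 - 39*I*s - 28)/(s^2 + s - 6*I*s - 6*I)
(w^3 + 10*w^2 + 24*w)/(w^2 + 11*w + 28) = w*(w + 6)/(w + 7)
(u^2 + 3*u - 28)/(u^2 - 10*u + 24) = (u + 7)/(u - 6)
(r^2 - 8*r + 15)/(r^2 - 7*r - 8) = (-r^2 + 8*r - 15)/(-r^2 + 7*r + 8)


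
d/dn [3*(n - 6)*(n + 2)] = 6*n - 12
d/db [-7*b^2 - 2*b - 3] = -14*b - 2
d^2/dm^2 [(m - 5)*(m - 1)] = 2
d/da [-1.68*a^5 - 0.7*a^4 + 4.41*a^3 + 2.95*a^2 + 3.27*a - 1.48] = -8.4*a^4 - 2.8*a^3 + 13.23*a^2 + 5.9*a + 3.27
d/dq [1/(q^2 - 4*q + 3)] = 2*(2 - q)/(q^2 - 4*q + 3)^2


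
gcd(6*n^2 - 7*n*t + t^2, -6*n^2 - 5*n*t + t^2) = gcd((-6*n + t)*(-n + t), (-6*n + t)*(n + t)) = -6*n + t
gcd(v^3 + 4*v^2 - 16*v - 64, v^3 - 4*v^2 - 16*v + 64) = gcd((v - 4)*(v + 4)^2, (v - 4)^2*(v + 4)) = v^2 - 16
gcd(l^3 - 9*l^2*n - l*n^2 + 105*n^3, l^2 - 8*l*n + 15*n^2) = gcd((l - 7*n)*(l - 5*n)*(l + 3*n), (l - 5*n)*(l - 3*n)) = l - 5*n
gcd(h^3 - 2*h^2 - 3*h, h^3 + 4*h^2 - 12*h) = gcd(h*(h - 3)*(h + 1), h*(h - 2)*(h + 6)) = h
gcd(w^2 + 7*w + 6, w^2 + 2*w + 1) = w + 1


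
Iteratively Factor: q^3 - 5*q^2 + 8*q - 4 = (q - 2)*(q^2 - 3*q + 2) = (q - 2)*(q - 1)*(q - 2)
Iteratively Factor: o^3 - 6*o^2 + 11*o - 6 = (o - 3)*(o^2 - 3*o + 2) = (o - 3)*(o - 1)*(o - 2)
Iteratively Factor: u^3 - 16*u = (u - 4)*(u^2 + 4*u) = (u - 4)*(u + 4)*(u)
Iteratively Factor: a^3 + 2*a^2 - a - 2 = (a - 1)*(a^2 + 3*a + 2) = (a - 1)*(a + 1)*(a + 2)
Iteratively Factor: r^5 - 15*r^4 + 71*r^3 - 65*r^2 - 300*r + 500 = (r - 5)*(r^4 - 10*r^3 + 21*r^2 + 40*r - 100) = (r - 5)*(r - 2)*(r^3 - 8*r^2 + 5*r + 50) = (r - 5)^2*(r - 2)*(r^2 - 3*r - 10) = (r - 5)^3*(r - 2)*(r + 2)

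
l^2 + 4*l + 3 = (l + 1)*(l + 3)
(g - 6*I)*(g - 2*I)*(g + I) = g^3 - 7*I*g^2 - 4*g - 12*I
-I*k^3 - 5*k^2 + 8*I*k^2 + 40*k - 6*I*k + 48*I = (k - 8)*(k - 6*I)*(-I*k + 1)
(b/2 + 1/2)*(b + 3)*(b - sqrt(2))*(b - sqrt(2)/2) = b^4/2 - 3*sqrt(2)*b^3/4 + 2*b^3 - 3*sqrt(2)*b^2 + 2*b^2 - 9*sqrt(2)*b/4 + 2*b + 3/2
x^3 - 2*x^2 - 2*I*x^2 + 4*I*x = x*(x - 2)*(x - 2*I)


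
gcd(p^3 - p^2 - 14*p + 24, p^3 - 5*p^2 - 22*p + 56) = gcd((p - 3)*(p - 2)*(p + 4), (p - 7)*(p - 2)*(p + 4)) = p^2 + 2*p - 8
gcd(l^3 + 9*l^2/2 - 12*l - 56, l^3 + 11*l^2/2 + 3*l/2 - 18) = l + 4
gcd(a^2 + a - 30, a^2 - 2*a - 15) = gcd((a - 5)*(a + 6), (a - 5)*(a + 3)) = a - 5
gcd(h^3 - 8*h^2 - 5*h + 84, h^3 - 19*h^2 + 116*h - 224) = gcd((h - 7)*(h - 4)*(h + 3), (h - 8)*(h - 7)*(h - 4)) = h^2 - 11*h + 28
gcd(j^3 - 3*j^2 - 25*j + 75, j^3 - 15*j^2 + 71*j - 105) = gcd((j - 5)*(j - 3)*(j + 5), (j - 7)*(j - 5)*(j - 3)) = j^2 - 8*j + 15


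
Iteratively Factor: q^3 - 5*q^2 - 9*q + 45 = (q - 5)*(q^2 - 9) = (q - 5)*(q - 3)*(q + 3)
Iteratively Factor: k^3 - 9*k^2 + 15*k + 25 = (k - 5)*(k^2 - 4*k - 5) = (k - 5)*(k + 1)*(k - 5)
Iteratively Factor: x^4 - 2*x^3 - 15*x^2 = (x + 3)*(x^3 - 5*x^2) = (x - 5)*(x + 3)*(x^2) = x*(x - 5)*(x + 3)*(x)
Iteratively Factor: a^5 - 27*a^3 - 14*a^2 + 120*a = (a - 2)*(a^4 + 2*a^3 - 23*a^2 - 60*a) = (a - 5)*(a - 2)*(a^3 + 7*a^2 + 12*a) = (a - 5)*(a - 2)*(a + 3)*(a^2 + 4*a) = a*(a - 5)*(a - 2)*(a + 3)*(a + 4)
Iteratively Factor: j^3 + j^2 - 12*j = (j - 3)*(j^2 + 4*j) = j*(j - 3)*(j + 4)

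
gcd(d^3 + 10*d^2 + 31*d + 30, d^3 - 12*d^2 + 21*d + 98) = d + 2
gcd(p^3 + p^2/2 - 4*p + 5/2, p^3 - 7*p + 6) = p - 1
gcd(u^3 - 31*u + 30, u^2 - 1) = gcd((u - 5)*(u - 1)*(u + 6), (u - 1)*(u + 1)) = u - 1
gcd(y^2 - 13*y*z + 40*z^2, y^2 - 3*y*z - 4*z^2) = 1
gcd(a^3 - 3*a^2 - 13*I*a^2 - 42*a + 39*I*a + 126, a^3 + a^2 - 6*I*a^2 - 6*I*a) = a - 6*I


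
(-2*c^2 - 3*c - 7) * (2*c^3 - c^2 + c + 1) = -4*c^5 - 4*c^4 - 13*c^3 + 2*c^2 - 10*c - 7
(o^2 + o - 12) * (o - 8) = o^3 - 7*o^2 - 20*o + 96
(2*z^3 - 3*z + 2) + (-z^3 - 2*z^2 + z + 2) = z^3 - 2*z^2 - 2*z + 4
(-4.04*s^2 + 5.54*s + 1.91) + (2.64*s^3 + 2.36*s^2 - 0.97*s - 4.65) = 2.64*s^3 - 1.68*s^2 + 4.57*s - 2.74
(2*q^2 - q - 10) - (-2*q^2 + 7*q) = 4*q^2 - 8*q - 10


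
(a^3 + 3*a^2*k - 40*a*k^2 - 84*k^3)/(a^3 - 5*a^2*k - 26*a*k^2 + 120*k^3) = (a^2 + 9*a*k + 14*k^2)/(a^2 + a*k - 20*k^2)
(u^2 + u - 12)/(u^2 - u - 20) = (u - 3)/(u - 5)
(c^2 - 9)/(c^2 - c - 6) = (c + 3)/(c + 2)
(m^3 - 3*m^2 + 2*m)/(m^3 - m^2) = (m - 2)/m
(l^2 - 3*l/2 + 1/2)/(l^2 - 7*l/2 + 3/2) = (l - 1)/(l - 3)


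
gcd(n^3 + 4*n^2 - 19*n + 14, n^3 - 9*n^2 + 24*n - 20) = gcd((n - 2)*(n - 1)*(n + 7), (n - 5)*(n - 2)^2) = n - 2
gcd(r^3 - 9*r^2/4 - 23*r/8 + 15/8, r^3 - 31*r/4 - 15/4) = r - 3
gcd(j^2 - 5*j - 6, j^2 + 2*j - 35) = 1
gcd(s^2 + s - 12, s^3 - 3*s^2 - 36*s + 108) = s - 3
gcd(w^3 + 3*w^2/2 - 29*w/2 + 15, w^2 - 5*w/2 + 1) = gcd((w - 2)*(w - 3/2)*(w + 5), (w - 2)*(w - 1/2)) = w - 2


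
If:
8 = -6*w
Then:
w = -4/3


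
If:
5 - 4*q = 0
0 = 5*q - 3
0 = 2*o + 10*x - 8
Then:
No Solution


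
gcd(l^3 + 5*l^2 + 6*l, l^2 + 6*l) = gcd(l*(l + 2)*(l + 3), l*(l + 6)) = l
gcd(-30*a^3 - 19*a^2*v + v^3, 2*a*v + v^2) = 2*a + v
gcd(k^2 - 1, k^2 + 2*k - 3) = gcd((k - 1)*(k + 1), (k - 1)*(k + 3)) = k - 1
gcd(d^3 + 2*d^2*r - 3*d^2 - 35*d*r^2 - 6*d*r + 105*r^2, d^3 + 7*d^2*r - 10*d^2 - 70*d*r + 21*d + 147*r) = d^2 + 7*d*r - 3*d - 21*r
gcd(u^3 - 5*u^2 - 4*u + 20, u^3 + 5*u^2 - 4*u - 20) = u^2 - 4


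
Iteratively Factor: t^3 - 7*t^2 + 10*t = (t - 2)*(t^2 - 5*t) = (t - 5)*(t - 2)*(t)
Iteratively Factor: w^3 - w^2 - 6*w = (w)*(w^2 - w - 6) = w*(w - 3)*(w + 2)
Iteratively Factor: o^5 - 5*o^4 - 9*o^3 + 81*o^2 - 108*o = (o - 3)*(o^4 - 2*o^3 - 15*o^2 + 36*o) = (o - 3)^2*(o^3 + o^2 - 12*o) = o*(o - 3)^2*(o^2 + o - 12) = o*(o - 3)^3*(o + 4)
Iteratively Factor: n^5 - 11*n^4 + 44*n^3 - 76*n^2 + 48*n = (n - 2)*(n^4 - 9*n^3 + 26*n^2 - 24*n) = (n - 2)^2*(n^3 - 7*n^2 + 12*n) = (n - 4)*(n - 2)^2*(n^2 - 3*n) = n*(n - 4)*(n - 2)^2*(n - 3)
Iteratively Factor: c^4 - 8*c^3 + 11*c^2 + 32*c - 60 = (c - 5)*(c^3 - 3*c^2 - 4*c + 12) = (c - 5)*(c - 3)*(c^2 - 4) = (c - 5)*(c - 3)*(c + 2)*(c - 2)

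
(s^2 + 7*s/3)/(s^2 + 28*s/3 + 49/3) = s/(s + 7)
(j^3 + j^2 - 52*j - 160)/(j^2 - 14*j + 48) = (j^2 + 9*j + 20)/(j - 6)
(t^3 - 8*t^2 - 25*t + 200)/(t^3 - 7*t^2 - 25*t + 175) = (t - 8)/(t - 7)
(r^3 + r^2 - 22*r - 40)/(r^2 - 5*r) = r + 6 + 8/r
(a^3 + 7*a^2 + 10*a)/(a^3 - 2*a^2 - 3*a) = (a^2 + 7*a + 10)/(a^2 - 2*a - 3)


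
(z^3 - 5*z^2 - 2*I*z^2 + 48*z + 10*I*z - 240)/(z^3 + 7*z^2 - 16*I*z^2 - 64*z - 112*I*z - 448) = (z^2 + z*(-5 + 6*I) - 30*I)/(z^2 + z*(7 - 8*I) - 56*I)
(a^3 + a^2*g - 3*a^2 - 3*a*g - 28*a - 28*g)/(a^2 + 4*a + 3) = (a^3 + a^2*g - 3*a^2 - 3*a*g - 28*a - 28*g)/(a^2 + 4*a + 3)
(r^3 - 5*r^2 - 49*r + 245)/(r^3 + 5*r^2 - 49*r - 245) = (r - 5)/(r + 5)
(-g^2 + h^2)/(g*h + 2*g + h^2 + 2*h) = (-g + h)/(h + 2)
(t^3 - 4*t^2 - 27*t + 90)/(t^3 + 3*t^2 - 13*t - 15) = (t - 6)/(t + 1)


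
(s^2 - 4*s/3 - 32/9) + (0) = s^2 - 4*s/3 - 32/9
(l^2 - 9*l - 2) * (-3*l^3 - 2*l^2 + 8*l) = -3*l^5 + 25*l^4 + 32*l^3 - 68*l^2 - 16*l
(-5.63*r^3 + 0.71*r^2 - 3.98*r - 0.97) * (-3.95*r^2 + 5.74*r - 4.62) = 22.2385*r^5 - 35.1207*r^4 + 45.807*r^3 - 22.2939*r^2 + 12.8198*r + 4.4814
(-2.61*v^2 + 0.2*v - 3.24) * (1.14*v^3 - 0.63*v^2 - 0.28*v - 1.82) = -2.9754*v^5 + 1.8723*v^4 - 3.0888*v^3 + 6.7354*v^2 + 0.5432*v + 5.8968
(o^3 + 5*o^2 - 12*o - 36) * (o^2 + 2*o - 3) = o^5 + 7*o^4 - 5*o^3 - 75*o^2 - 36*o + 108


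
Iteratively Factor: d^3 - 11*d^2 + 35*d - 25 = (d - 1)*(d^2 - 10*d + 25) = (d - 5)*(d - 1)*(d - 5)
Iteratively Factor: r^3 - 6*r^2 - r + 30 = (r - 3)*(r^2 - 3*r - 10) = (r - 5)*(r - 3)*(r + 2)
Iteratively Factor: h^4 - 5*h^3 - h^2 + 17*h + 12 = (h + 1)*(h^3 - 6*h^2 + 5*h + 12) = (h - 3)*(h + 1)*(h^2 - 3*h - 4) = (h - 4)*(h - 3)*(h + 1)*(h + 1)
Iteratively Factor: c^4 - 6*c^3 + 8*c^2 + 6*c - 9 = (c - 1)*(c^3 - 5*c^2 + 3*c + 9) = (c - 3)*(c - 1)*(c^2 - 2*c - 3) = (c - 3)*(c - 1)*(c + 1)*(c - 3)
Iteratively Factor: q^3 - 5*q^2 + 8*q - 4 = (q - 1)*(q^2 - 4*q + 4) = (q - 2)*(q - 1)*(q - 2)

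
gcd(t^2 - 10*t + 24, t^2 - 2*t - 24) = t - 6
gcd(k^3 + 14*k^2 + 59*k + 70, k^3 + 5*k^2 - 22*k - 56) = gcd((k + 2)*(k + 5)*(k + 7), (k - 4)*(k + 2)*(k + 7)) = k^2 + 9*k + 14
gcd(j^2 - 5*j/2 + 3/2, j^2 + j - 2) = j - 1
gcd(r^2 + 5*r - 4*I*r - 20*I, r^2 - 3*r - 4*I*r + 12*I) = r - 4*I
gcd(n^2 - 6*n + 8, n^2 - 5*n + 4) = n - 4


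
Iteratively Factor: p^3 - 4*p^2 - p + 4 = (p - 1)*(p^2 - 3*p - 4) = (p - 1)*(p + 1)*(p - 4)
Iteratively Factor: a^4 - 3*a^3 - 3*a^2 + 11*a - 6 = (a - 1)*(a^3 - 2*a^2 - 5*a + 6) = (a - 1)*(a + 2)*(a^2 - 4*a + 3) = (a - 1)^2*(a + 2)*(a - 3)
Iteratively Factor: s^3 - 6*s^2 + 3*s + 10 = (s - 5)*(s^2 - s - 2) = (s - 5)*(s - 2)*(s + 1)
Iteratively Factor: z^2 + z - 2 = (z + 2)*(z - 1)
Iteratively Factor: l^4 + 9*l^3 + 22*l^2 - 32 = (l + 4)*(l^3 + 5*l^2 + 2*l - 8) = (l + 4)^2*(l^2 + l - 2) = (l - 1)*(l + 4)^2*(l + 2)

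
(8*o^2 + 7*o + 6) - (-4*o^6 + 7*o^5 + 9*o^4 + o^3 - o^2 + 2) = 4*o^6 - 7*o^5 - 9*o^4 - o^3 + 9*o^2 + 7*o + 4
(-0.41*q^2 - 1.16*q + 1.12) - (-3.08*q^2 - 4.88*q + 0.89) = 2.67*q^2 + 3.72*q + 0.23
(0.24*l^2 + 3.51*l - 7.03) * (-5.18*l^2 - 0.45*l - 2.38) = -1.2432*l^4 - 18.2898*l^3 + 34.2647*l^2 - 5.1903*l + 16.7314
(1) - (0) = 1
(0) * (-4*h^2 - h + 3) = 0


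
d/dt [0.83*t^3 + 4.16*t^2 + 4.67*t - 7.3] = 2.49*t^2 + 8.32*t + 4.67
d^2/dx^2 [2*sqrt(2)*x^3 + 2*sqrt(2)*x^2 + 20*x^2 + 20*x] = 12*sqrt(2)*x + 4*sqrt(2) + 40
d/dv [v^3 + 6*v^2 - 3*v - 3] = 3*v^2 + 12*v - 3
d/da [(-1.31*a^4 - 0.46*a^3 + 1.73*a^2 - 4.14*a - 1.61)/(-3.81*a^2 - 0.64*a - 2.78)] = (9.9822*a^5 + 4.2678*a^4 + 15.156*a^3 - 13.0442*a^2 - 21.887*a + 10.4788)/(14.5161*a^4 + 4.8768*a^3 + 21.5932*a^2 + 3.5584*a + 7.7284)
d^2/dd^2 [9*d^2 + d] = 18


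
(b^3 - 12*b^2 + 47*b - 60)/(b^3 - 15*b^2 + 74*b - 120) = (b - 3)/(b - 6)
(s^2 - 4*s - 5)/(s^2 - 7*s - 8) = (s - 5)/(s - 8)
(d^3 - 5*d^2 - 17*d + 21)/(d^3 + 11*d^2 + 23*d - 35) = (d^2 - 4*d - 21)/(d^2 + 12*d + 35)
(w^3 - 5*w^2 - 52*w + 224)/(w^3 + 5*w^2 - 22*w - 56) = (w - 8)/(w + 2)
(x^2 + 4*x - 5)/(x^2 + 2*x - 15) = (x - 1)/(x - 3)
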